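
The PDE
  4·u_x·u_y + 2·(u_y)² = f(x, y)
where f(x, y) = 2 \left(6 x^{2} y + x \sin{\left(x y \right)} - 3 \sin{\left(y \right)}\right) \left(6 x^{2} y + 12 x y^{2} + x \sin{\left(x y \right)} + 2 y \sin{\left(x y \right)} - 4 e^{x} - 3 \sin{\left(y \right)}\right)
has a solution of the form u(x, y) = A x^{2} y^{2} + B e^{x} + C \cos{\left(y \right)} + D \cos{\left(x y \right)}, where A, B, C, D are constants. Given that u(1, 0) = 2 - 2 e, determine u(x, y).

Substitute the ansatz u = A x^{2} y^{2} + B e^{x} + C \cos{\left(y \right)} + D \cos{\left(x y \right)} into the left-hand side.
Derivatives of the ansatz:
  u_x = 2 A x y^{2} + B e^{x} - D y \sin{\left(x y \right)}
  u_y = 2 A x^{2} y - C \sin{\left(y \right)} - D x \sin{\left(x y \right)}
Term by term:
  4·u_x·u_y = 16 A^{2} x^{3} y^{3} + 8 A B x^{2} y e^{x} - 8 A C x y^{2} \sin{\left(y \right)} - 16 A D x^{2} y^{2} \sin{\left(x y \right)} - 4 B C e^{x} \sin{\left(y \right)} - 4 B D x e^{x} \sin{\left(x y \right)} + 4 C D y \sin{\left(y \right)} \sin{\left(x y \right)} + 4 D^{2} x y \sin^{2}{\left(x y \right)}
  2·(u_y)² = 8 A^{2} x^{4} y^{2} - 8 A C x^{2} y \sin{\left(y \right)} - 8 A D x^{3} y \sin{\left(x y \right)} + 2 C^{2} \sin^{2}{\left(y \right)} + 4 C D x \sin{\left(y \right)} \sin{\left(x y \right)} + 2 D^{2} x^{2} \sin^{2}{\left(x y \right)}
So the left-hand side equals
  8 A^{2} x^{4} y^{2} + 16 A^{2} x^{3} y^{3} + 8 A B x^{2} y e^{x} - 8 A C x^{2} y \sin{\left(y \right)} - 8 A C x y^{2} \sin{\left(y \right)} - 8 A D x^{3} y \sin{\left(x y \right)} - 16 A D x^{2} y^{2} \sin{\left(x y \right)} - 4 B C e^{x} \sin{\left(y \right)} - 4 B D x e^{x} \sin{\left(x y \right)} + 2 C^{2} \sin^{2}{\left(y \right)} + 4 C D x \sin{\left(y \right)} \sin{\left(x y \right)} + 4 C D y \sin{\left(y \right)} \sin{\left(x y \right)} + 2 D^{2} x^{2} \sin^{2}{\left(x y \right)} + 4 D^{2} x y \sin^{2}{\left(x y \right)}
This must equal f(x, y) identically; expanded, f = 72 x^{4} y^{2} + 144 x^{3} y^{3} + 24 x^{3} y \sin{\left(x y \right)} + 48 x^{2} y^{2} \sin{\left(x y \right)} - 48 x^{2} y e^{x} - 72 x^{2} y \sin{\left(y \right)} + 2 x^{2} \sin^{2}{\left(x y \right)} - 72 x y^{2} \sin{\left(y \right)} + 4 x y \sin^{2}{\left(x y \right)} - 8 x e^{x} \sin{\left(x y \right)} - 12 x \sin{\left(y \right)} \sin{\left(x y \right)} - 12 y \sin{\left(y \right)} \sin{\left(x y \right)} + 24 e^{x} \sin{\left(y \right)} + 18 \sin^{2}{\left(y \right)}.
Matching coefficients of the independent functions:
  [x^{2} \sin^{2}{\left(x y \right)}]:  2 D^{2} = 2
  [x^{3} y^{3}]:  16 A^{2} = 144
  [x^{4} y^{2}]:  8 A^{2} = 72
  [e^{x} \sin{\left(y \right)}]:  - 4 B C = 24
  [x y \sin^{2}{\left(x y \right)}]:  4 D^{2} = 4
  [x y^{2} \sin{\left(y \right)}, x^{2} y \sin{\left(y \right)}]:  - 8 A C = -72
  [x e^{x} \sin{\left(x y \right)}]:  - 4 B D = -8
  [x \sin{\left(y \right)} \sin{\left(x y \right)}, y \sin{\left(y \right)} \sin{\left(x y \right)}]:  4 C D = -12
  [x^{2} y e^{x}]:  8 A B = -48
  [x^{2} y^{2} \sin{\left(x y \right)}]:  - 16 A D = 48
  [x^{3} y \sin{\left(x y \right)}]:  - 8 A D = 24
  [\sin^{2}{\left(y \right)}]:  2 C^{2} = 18
These equations allow (A, B, C, D) = (-3, 2, -3, 1) or (3, -2, 3, -1).
Impose the point condition(s):
  u(1, 0) = 2 - 2 e  ⟹  e B + C + D = 2 - 2 e
Only A = 3, B = -2, C = 3, D = -1 satisfies everything.
Hence u(x, y) = 3 x^{2} y^{2} - 2 e^{x} + 3 \cos{\left(y \right)} - \cos{\left(x y \right)}.

Answer: u(x, y) = 3 x^{2} y^{2} - 2 e^{x} + 3 \cos{\left(y \right)} - \cos{\left(x y \right)}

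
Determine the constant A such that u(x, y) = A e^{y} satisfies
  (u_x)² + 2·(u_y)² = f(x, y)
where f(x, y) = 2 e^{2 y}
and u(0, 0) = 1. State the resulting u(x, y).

Substitute the ansatz u = A e^{y} into the left-hand side.
Derivatives of the ansatz:
  u_x = 0
  u_y = A e^{y}
Term by term:
  (u_x)² = 0
  2·(u_y)² = 2 A^{2} e^{2 y}
So the left-hand side equals
  2 A^{2} e^{2 y}
This must equal f(x, y) = 2 e^{2 y} identically.
Matching coefficients of the independent functions:
  [e^{2 y}]:  2 A^{2} = 2
These equations allow (A) = (-1) or (1).
Impose the point condition(s):
  u(0, 0) = 1  ⟹  A = 1
Only A = 1 satisfies everything.
Hence u(x, y) = e^{y}.

Answer: u(x, y) = e^{y}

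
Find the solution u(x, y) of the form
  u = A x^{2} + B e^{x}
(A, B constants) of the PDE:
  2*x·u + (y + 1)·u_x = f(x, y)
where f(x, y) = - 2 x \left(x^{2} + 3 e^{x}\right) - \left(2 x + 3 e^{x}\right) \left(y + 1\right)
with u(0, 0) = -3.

Answer: u(x, y) = - x^{2} - 3 e^{x}

Derivation:
Substitute the ansatz u = A x^{2} + B e^{x} into the left-hand side.
Derivatives of the ansatz:
  u_x = 2 A x + B e^{x}
Term by term:
  2*x·u = 2 A x^{3} + 2 B x e^{x}
  (y + 1)·u_x = 2 A x y + 2 A x + B y e^{x} + B e^{x}
So the left-hand side equals
  2 A x^{3} + 2 A x y + 2 A x + 2 B x e^{x} + B y e^{x} + B e^{x}
This must equal f(x, y) identically; expanded, f = - 2 x^{3} - 2 x y - 6 x e^{x} - 2 x - 3 y e^{x} - 3 e^{x}.
Matching coefficients of the independent functions:
  [x, x^{3}, x y]:  2 A = -2
  [x e^{x}]:  2 B = -6
  [y e^{x}, e^{x}]:  B = -3
Solving: A = -1, B = -3.
Check against the point condition:
  u(0, 0) = -3  ⟹  B = -3  ✓
Hence u(x, y) = - x^{2} - 3 e^{x}.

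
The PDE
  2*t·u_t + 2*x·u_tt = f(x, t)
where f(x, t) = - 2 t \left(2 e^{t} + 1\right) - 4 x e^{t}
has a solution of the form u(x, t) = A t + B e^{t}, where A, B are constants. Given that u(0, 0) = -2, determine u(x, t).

Substitute the ansatz u = A t + B e^{t} into the left-hand side.
Derivatives of the ansatz:
  u_t = A + B e^{t}
  u_tt = B e^{t}
Term by term:
  2*t·u_t = 2 A t + 2 B t e^{t}
  2*x·u_tt = 2 B x e^{t}
So the left-hand side equals
  2 A t + 2 B t e^{t} + 2 B x e^{t}
This must equal f(x, t) identically; expanded, f = - 4 t e^{t} - 2 t - 4 x e^{t}.
Matching coefficients of the independent functions:
  [t]:  2 A = -2
  [t e^{t}, x e^{t}]:  2 B = -4
Solving: A = -1, B = -2.
Check against the point condition:
  u(0, 0) = -2  ⟹  B = -2  ✓
Hence u(x, t) = - t - 2 e^{t}.

Answer: u(x, t) = - t - 2 e^{t}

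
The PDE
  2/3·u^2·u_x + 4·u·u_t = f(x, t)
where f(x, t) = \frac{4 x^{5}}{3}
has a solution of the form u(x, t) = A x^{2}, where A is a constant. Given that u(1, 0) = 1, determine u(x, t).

Substitute the ansatz u = A x^{2} into the left-hand side.
Derivatives of the ansatz:
  u_x = 2 A x
  u_t = 0
Term by term:
  2/3·u^2·u_x = \frac{4 A^{3} x^{5}}{3}
  4·u·u_t = 0
So the left-hand side equals
  \frac{4 A^{3} x^{5}}{3}
This must equal f(x, t) = \frac{4 x^{5}}{3} identically.
Matching coefficients of the independent functions:
  [x^{5}]:  \frac{4 A^{3}}{3} = \frac{4}{3}
Solving: A = 1.
Check against the point condition:
  u(1, 0) = 1  ⟹  A = 1  ✓
Hence u(x, t) = x^{2}.

Answer: u(x, t) = x^{2}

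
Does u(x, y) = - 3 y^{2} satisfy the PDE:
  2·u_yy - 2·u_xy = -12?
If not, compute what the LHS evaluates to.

Evaluate each term of the left-hand side for u = - 3 y^{2}.
Derivatives:
  u_yy = -6
  u_xy = 0
Terms:
  2·u_yy = -12
  -2·u_xy = 0
Sum: LHS = -12
This is exactly the given right-hand side, so u is a solution.

Answer: Yes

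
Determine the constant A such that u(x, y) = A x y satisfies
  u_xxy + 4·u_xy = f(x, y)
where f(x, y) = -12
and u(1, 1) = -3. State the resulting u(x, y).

Substitute the ansatz u = A x y into the left-hand side.
Derivatives of the ansatz:
  u_xxy = 0
  u_xy = A
Term by term:
  u_xxy = 0
  4·u_xy = 4 A
So the left-hand side equals
  4 A
This must equal f(x, y) = -12 identically.
Matching coefficients of the independent functions:
  [constant term]:  4 A = -12
Solving: A = -3.
Check against the point condition:
  u(1, 1) = -3  ⟹  A = -3  ✓
Hence u(x, y) = - 3 x y.

Answer: u(x, y) = - 3 x y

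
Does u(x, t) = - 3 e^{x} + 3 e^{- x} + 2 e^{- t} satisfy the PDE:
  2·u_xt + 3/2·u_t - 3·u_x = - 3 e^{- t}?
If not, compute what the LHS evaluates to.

Evaluate each term of the left-hand side for u = - 3 e^{x} + 3 e^{- x} + 2 e^{- t}.
Derivatives:
  u_xt = 0
  u_t = - 2 e^{- t}
  u_x = - 3 e^{x} - 3 e^{- x}
Terms:
  2·u_xt = 0
  3/2·u_t = - 3 e^{- t}
  -3·u_x = 18 \cosh{\left(x \right)}
Sum: LHS = 9 e^{x} + 9 e^{- x} - 3 e^{- t}
Given right-hand side: - 3 e^{- t}. Difference LHS − RHS = 18 \cosh{\left(x \right)} ≠ 0, so u is not a solution.

Answer: No, the LHS evaluates to 9 e^{x} + 9 e^{- x} - 3 e^{- t}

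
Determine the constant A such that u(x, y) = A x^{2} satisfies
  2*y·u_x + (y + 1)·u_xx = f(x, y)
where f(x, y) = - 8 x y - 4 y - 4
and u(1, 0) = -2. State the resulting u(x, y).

Answer: u(x, y) = - 2 x^{2}

Derivation:
Substitute the ansatz u = A x^{2} into the left-hand side.
Derivatives of the ansatz:
  u_x = 2 A x
  u_xx = 2 A
Term by term:
  2*y·u_x = 4 A x y
  (y + 1)·u_xx = 2 A y + 2 A
So the left-hand side equals
  4 A x y + 2 A y + 2 A
This must equal f(x, y) = - 8 x y - 4 y - 4 identically.
Matching coefficients of the independent functions:
  [constant term, y]:  2 A = -4
  [x y]:  4 A = -8
Solving: A = -2.
Check against the point condition:
  u(1, 0) = -2  ⟹  A = -2  ✓
Hence u(x, y) = - 2 x^{2}.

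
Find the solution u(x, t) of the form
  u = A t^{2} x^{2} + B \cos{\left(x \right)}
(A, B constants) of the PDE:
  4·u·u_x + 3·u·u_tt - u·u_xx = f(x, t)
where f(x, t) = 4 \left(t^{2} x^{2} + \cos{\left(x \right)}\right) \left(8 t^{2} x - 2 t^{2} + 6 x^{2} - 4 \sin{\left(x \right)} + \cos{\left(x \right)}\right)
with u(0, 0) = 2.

Answer: u(x, t) = 2 t^{2} x^{2} + 2 \cos{\left(x \right)}

Derivation:
Substitute the ansatz u = A t^{2} x^{2} + B \cos{\left(x \right)} into the left-hand side.
Derivatives of the ansatz:
  u_x = 2 A t^{2} x - B \sin{\left(x \right)}
  u_tt = 2 A x^{2}
  u_xx = 2 A t^{2} - B \cos{\left(x \right)}
Term by term:
  4·u·u_x = 8 A^{2} t^{4} x^{3} - 4 A B t^{2} x^{2} \sin{\left(x \right)} + 8 A B t^{2} x \cos{\left(x \right)} - 4 B^{2} \sin{\left(x \right)} \cos{\left(x \right)}
  3·u·u_tt = 6 A^{2} t^{2} x^{4} + 6 A B x^{2} \cos{\left(x \right)}
  -u·u_xx = - 2 A^{2} t^{4} x^{2} + A B t^{2} x^{2} \cos{\left(x \right)} - 2 A B t^{2} \cos{\left(x \right)} + B^{2} \cos^{2}{\left(x \right)}
So the left-hand side equals
  8 A^{2} t^{4} x^{3} - 2 A^{2} t^{4} x^{2} + 6 A^{2} t^{2} x^{4} - 4 A B t^{2} x^{2} \sin{\left(x \right)} + A B t^{2} x^{2} \cos{\left(x \right)} + 8 A B t^{2} x \cos{\left(x \right)} - 2 A B t^{2} \cos{\left(x \right)} + 6 A B x^{2} \cos{\left(x \right)} - 4 B^{2} \sin{\left(x \right)} \cos{\left(x \right)} + B^{2} \cos^{2}{\left(x \right)}
This must equal f(x, t) identically; expanded, f = 32 t^{4} x^{3} - 8 t^{4} x^{2} + 24 t^{2} x^{4} - 16 t^{2} x^{2} \sin{\left(x \right)} + 4 t^{2} x^{2} \cos{\left(x \right)} + 32 t^{2} x \cos{\left(x \right)} - 8 t^{2} \cos{\left(x \right)} + 24 x^{2} \cos{\left(x \right)} - 16 \sin{\left(x \right)} \cos{\left(x \right)} + 4 \cos^{2}{\left(x \right)}.
Matching coefficients of the independent functions:
  [t^{2} x^{4}]:  6 A^{2} = 24
  [t^{2} \cos{\left(x \right)}]:  - 2 A B = -8
  [t^{4} x^{2}]:  - 2 A^{2} = -8
  [t^{4} x^{3}]:  8 A^{2} = 32
  [x^{2} \cos{\left(x \right)}]:  6 A B = 24
  [\sin{\left(x \right)} \cos{\left(x \right)}]:  - 4 B^{2} = -16
  [t^{2} x \cos{\left(x \right)}]:  8 A B = 32
  [t^{2} x^{2} \sin{\left(x \right)}]:  - 4 A B = -16
  [t^{2} x^{2} \cos{\left(x \right)}]:  A B = 4
  [\cos^{2}{\left(x \right)}]:  B^{2} = 4
These equations allow (A, B) = (-2, -2) or (2, 2).
Impose the point condition(s):
  u(0, 0) = 2  ⟹  B = 2
Only A = 2, B = 2 satisfies everything.
Hence u(x, t) = 2 t^{2} x^{2} + 2 \cos{\left(x \right)}.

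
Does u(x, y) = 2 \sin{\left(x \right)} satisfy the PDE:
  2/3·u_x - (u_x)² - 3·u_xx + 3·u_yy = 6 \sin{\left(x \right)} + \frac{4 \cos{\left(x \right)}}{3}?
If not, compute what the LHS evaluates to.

Evaluate each term of the left-hand side for u = 2 \sin{\left(x \right)}.
Derivatives:
  u_x = 2 \cos{\left(x \right)}
  u_xx = - 2 \sin{\left(x \right)}
  u_yy = 0
Terms:
  2/3·u_x = \frac{4 \cos{\left(x \right)}}{3}
  -(u_x)² = - 4 \cos^{2}{\left(x \right)}
  -3·u_xx = 6 \sin{\left(x \right)}
  3·u_yy = 0
Sum: LHS = 6 \sin{\left(x \right)} - 4 \cos^{2}{\left(x \right)} + \frac{4 \cos{\left(x \right)}}{3}
Given right-hand side: 6 \sin{\left(x \right)} + \frac{4 \cos{\left(x \right)}}{3}. Difference LHS − RHS = - 4 \cos^{2}{\left(x \right)} ≠ 0, so u is not a solution.

Answer: No, the LHS evaluates to 6 \sin{\left(x \right)} - 4 \cos^{2}{\left(x \right)} + \frac{4 \cos{\left(x \right)}}{3}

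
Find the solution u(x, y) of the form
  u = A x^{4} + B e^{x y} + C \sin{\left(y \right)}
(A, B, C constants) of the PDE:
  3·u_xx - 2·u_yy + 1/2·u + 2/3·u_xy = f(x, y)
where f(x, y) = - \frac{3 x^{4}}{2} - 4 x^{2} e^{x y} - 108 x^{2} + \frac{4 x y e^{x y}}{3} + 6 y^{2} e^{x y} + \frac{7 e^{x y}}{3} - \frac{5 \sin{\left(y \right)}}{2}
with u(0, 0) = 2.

Substitute the ansatz u = A x^{4} + B e^{x y} + C \sin{\left(y \right)} into the left-hand side.
Derivatives of the ansatz:
  u_xx = 12 A x^{2} + B y^{2} e^{x y}
  u_yy = B x^{2} e^{x y} - C \sin{\left(y \right)}
  u_xy = B x y e^{x y} + B e^{x y}
Term by term:
  3·u_xx = 36 A x^{2} + 3 B y^{2} e^{x y}
  -2·u_yy = - 2 B x^{2} e^{x y} + 2 C \sin{\left(y \right)}
  1/2·u = \frac{A x^{4}}{2} + \frac{B e^{x y}}{2} + \frac{C \sin{\left(y \right)}}{2}
  2/3·u_xy = \frac{2 B x y e^{x y}}{3} + \frac{2 B e^{x y}}{3}
So the left-hand side equals
  \frac{A x^{4}}{2} + 36 A x^{2} - 2 B x^{2} e^{x y} + \frac{2 B x y e^{x y}}{3} + 3 B y^{2} e^{x y} + \frac{7 B e^{x y}}{6} + \frac{5 C \sin{\left(y \right)}}{2}
This must equal f(x, y) = - \frac{3 x^{4}}{2} - 4 x^{2} e^{x y} - 108 x^{2} + \frac{4 x y e^{x y}}{3} + 6 y^{2} e^{x y} + \frac{7 e^{x y}}{3} - \frac{5 \sin{\left(y \right)}}{2} identically.
Matching coefficients of the independent functions:
  [x^{2}]:  36 A = -108
  [x^{4}]:  \frac{A}{2} = - \frac{3}{2}
  [x^{2} e^{x y}]:  - 2 B = -4
  [y^{2} e^{x y}]:  3 B = 6
  [x y e^{x y}]:  \frac{2 B}{3} = \frac{4}{3}
  [e^{x y}]:  \frac{7 B}{6} = \frac{7}{3}
  [\sin{\left(y \right)}]:  \frac{5 C}{2} = - \frac{5}{2}
Solving: A = -3, B = 2, C = -1.
Check against the point condition:
  u(0, 0) = 2  ⟹  B = 2  ✓
Hence u(x, y) = - 3 x^{4} + 2 e^{x y} - \sin{\left(y \right)}.

Answer: u(x, y) = - 3 x^{4} + 2 e^{x y} - \sin{\left(y \right)}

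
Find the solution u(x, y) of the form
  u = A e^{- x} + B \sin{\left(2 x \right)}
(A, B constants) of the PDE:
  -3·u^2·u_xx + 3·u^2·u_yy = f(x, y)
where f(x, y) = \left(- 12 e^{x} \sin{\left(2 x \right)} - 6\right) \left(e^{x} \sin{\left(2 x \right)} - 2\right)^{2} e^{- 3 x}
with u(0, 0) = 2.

Substitute the ansatz u = A e^{- x} + B \sin{\left(2 x \right)} into the left-hand side.
Derivatives of the ansatz:
  u_xx = A e^{- x} - 4 B \sin{\left(2 x \right)}
  u_yy = 0
Term by term:
  -3·u^2·u_xx = - 3 A^{3} e^{- 3 x} + 6 A^{2} B e^{- 2 x} \sin{\left(2 x \right)} + 21 A B^{2} e^{- x} \sin^{2}{\left(2 x \right)} + 12 B^{3} \sin^{3}{\left(2 x \right)}
  3·u^2·u_yy = 0
So the left-hand side equals
  - 3 A^{3} e^{- 3 x} + 6 A^{2} B e^{- 2 x} \sin{\left(2 x \right)} + 21 A B^{2} e^{- x} \sin^{2}{\left(2 x \right)} + 12 B^{3} \sin^{3}{\left(2 x \right)}
This must equal f(x, y) identically; expanded, f = - 12 \sin^{3}{\left(2 x \right)} + 42 e^{- x} \sin^{2}{\left(2 x \right)} - 24 e^{- 2 x} \sin{\left(2 x \right)} - 24 e^{- 3 x}.
Matching coefficients of the independent functions:
  [e^{- 2 x} \sin{\left(2 x \right)}]:  6 A^{2} B = -24
  [e^{- x} \sin^{2}{\left(2 x \right)}]:  21 A B^{2} = 42
  [e^{- 3 x}]:  - 3 A^{3} = -24
  [\sin^{3}{\left(2 x \right)}]:  12 B^{3} = -12
Solving: A = 2, B = -1.
Check against the point condition:
  u(0, 0) = 2  ⟹  A = 2  ✓
Hence u(x, y) = - \sin{\left(2 x \right)} + 2 e^{- x}.

Answer: u(x, y) = - \sin{\left(2 x \right)} + 2 e^{- x}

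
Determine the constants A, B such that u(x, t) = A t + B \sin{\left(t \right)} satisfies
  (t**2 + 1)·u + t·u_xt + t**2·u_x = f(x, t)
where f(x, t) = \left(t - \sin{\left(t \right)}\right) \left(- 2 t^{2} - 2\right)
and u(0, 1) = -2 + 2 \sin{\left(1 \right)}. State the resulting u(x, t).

Substitute the ansatz u = A t + B \sin{\left(t \right)} into the left-hand side.
Derivatives of the ansatz:
  u_xt = 0
  u_x = 0
Term by term:
  (t**2 + 1)·u = A t^{3} + A t + B t^{2} \sin{\left(t \right)} + B \sin{\left(t \right)}
  t·u_xt = 0
  t**2·u_x = 0
So the left-hand side equals
  A t^{3} + A t + B t^{2} \sin{\left(t \right)} + B \sin{\left(t \right)}
This must equal f(x, t) identically; expanded, f = - 2 t^{3} + 2 t^{2} \sin{\left(t \right)} - 2 t + 2 \sin{\left(t \right)}.
Matching coefficients of the independent functions:
  [t, t^{3}]:  A = -2
  [t^{2} \sin{\left(t \right)}, \sin{\left(t \right)}]:  B = 2
Solving: A = -2, B = 2.
Check against the point condition:
  u(0, 1) = -2 + 2 \sin{\left(1 \right)}  ⟹  A + B \sin{\left(1 \right)} = -2 + 2 \sin{\left(1 \right)}  ✓
Hence u(x, t) = - 2 t + 2 \sin{\left(t \right)}.

Answer: u(x, t) = - 2 t + 2 \sin{\left(t \right)}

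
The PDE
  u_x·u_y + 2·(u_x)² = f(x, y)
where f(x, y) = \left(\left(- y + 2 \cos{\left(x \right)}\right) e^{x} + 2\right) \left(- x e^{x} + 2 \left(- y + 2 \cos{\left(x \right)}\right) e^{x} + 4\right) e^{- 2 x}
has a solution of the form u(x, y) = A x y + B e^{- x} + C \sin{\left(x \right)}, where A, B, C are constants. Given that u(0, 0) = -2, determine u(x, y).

Substitute the ansatz u = A x y + B e^{- x} + C \sin{\left(x \right)} into the left-hand side.
Derivatives of the ansatz:
  u_x = A y - B e^{- x} + C \cos{\left(x \right)}
  u_y = A x
Term by term:
  u_x·u_y = A^{2} x y - A B x e^{- x} + A C x \cos{\left(x \right)}
  2·(u_x)² = 2 A^{2} y^{2} - 4 A B y e^{- x} + 4 A C y \cos{\left(x \right)} + 2 B^{2} e^{- 2 x} - 4 B C e^{- x} \cos{\left(x \right)} + 2 C^{2} \cos^{2}{\left(x \right)}
So the left-hand side equals
  A^{2} x y + 2 A^{2} y^{2} - A B x e^{- x} - 4 A B y e^{- x} + A C x \cos{\left(x \right)} + 4 A C y \cos{\left(x \right)} + 2 B^{2} e^{- 2 x} - 4 B C e^{- x} \cos{\left(x \right)} + 2 C^{2} \cos^{2}{\left(x \right)}
This must equal f(x, y) identically; expanded, f = x y - 2 x \cos{\left(x \right)} - 2 x e^{- x} + 2 y^{2} - 8 y \cos{\left(x \right)} - 8 y e^{- x} + 8 \cos^{2}{\left(x \right)} + 16 e^{- x} \cos{\left(x \right)} + 8 e^{- 2 x}.
Matching coefficients of the independent functions:
  [y^{2}]:  2 A^{2} = 2
  [x y]:  A^{2} = 1
  [x e^{- x}]:  - A B = -2
  [x \cos{\left(x \right)}]:  A C = -2
  [y e^{- x}]:  - 4 A B = -8
  [y \cos{\left(x \right)}]:  4 A C = -8
  [e^{- x} \cos{\left(x \right)}]:  - 4 B C = 16
  [e^{- 2 x}]:  2 B^{2} = 8
  [\cos^{2}{\left(x \right)}]:  2 C^{2} = 8
These equations allow (A, B, C) = (-1, -2, 2) or (1, 2, -2).
Impose the point condition(s):
  u(0, 0) = -2  ⟹  B = -2
Only A = -1, B = -2, C = 2 satisfies everything.
Hence u(x, y) = - x y + 2 \sin{\left(x \right)} - 2 e^{- x}.

Answer: u(x, y) = - x y + 2 \sin{\left(x \right)} - 2 e^{- x}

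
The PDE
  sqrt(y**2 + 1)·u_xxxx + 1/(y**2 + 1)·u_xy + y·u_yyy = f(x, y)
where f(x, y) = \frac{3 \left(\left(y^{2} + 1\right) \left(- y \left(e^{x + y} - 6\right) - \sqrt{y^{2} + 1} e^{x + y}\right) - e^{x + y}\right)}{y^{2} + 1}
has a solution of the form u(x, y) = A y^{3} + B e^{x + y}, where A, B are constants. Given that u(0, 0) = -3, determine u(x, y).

Substitute the ansatz u = A y^{3} + B e^{x + y} into the left-hand side.
Derivatives of the ansatz:
  u_xxxx = B e^{x} e^{y}
  u_xy = B e^{x} e^{y}
  u_yyy = 6 A + B e^{x} e^{y}
Term by term:
  sqrt(y**2 + 1)·u_xxxx = B \sqrt{y^{2} + 1} e^{x} e^{y}
  1/(y**2 + 1)·u_xy = \frac{B e^{x} e^{y}}{y^{2} + 1}
  y·u_yyy = 6 A y + B y e^{x} e^{y}
So the left-hand side equals
  6 A y + B y e^{x} e^{y} + B \sqrt{y^{2} + 1} e^{x} e^{y} + \frac{B e^{x} e^{y}}{y^{2} + 1}
This must equal f(x, y) identically; expanded, f = - 3 y e^{x} e^{y} + 18 y - 3 \sqrt{y^{2} + 1} e^{x} e^{y} - \frac{3 e^{x} e^{y}}{y^{2} + 1}.
Matching coefficients of the independent functions:
  [y]:  6 A = 18
  [y e^{x} e^{y}, \frac{e^{x} e^{y}}{y^{2} + 1}, \sqrt{y^{2} + 1} e^{x} e^{y}]:  B = -3
Solving: A = 3, B = -3.
Check against the point condition:
  u(0, 0) = -3  ⟹  B = -3  ✓
Hence u(x, y) = 3 y^{3} - 3 e^{x + y}.

Answer: u(x, y) = 3 y^{3} - 3 e^{x + y}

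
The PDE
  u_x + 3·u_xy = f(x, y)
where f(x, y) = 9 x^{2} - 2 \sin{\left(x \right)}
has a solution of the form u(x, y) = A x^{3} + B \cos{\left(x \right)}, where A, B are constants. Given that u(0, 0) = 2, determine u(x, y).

Answer: u(x, y) = 3 x^{3} + 2 \cos{\left(x \right)}

Derivation:
Substitute the ansatz u = A x^{3} + B \cos{\left(x \right)} into the left-hand side.
Derivatives of the ansatz:
  u_x = 3 A x^{2} - B \sin{\left(x \right)}
  u_xy = 0
Term by term:
  u_x = 3 A x^{2} - B \sin{\left(x \right)}
  3·u_xy = 0
So the left-hand side equals
  3 A x^{2} - B \sin{\left(x \right)}
This must equal f(x, y) = 9 x^{2} - 2 \sin{\left(x \right)} identically.
Matching coefficients of the independent functions:
  [x^{2}]:  3 A = 9
  [\sin{\left(x \right)}]:  - B = -2
Solving: A = 3, B = 2.
Check against the point condition:
  u(0, 0) = 2  ⟹  B = 2  ✓
Hence u(x, y) = 3 x^{3} + 2 \cos{\left(x \right)}.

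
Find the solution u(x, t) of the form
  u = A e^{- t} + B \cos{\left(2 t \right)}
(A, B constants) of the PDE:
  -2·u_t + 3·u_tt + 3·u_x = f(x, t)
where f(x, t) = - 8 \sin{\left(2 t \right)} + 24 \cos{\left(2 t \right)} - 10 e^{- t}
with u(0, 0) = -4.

Substitute the ansatz u = A e^{- t} + B \cos{\left(2 t \right)} into the left-hand side.
Derivatives of the ansatz:
  u_t = - A e^{- t} - 2 B \sin{\left(2 t \right)}
  u_tt = A e^{- t} - 4 B \cos{\left(2 t \right)}
  u_x = 0
Term by term:
  -2·u_t = 2 A e^{- t} + 4 B \sin{\left(2 t \right)}
  3·u_tt = 3 A e^{- t} - 12 B \cos{\left(2 t \right)}
  3·u_x = 0
So the left-hand side equals
  5 A e^{- t} + 4 B \sin{\left(2 t \right)} - 12 B \cos{\left(2 t \right)}
This must equal f(x, t) = - 8 \sin{\left(2 t \right)} + 24 \cos{\left(2 t \right)} - 10 e^{- t} identically.
Matching coefficients of the independent functions:
  [e^{- t}]:  5 A = -10
  [\sin{\left(2 t \right)}]:  4 B = -8
  [\cos{\left(2 t \right)}]:  - 12 B = 24
Solving: A = -2, B = -2.
Check against the point condition:
  u(0, 0) = -4  ⟹  A + B = -4  ✓
Hence u(x, t) = - 2 \cos{\left(2 t \right)} - 2 e^{- t}.

Answer: u(x, t) = - 2 \cos{\left(2 t \right)} - 2 e^{- t}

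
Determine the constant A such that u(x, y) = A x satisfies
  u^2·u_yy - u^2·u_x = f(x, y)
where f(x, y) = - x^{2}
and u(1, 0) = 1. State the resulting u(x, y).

Answer: u(x, y) = x

Derivation:
Substitute the ansatz u = A x into the left-hand side.
Derivatives of the ansatz:
  u_yy = 0
  u_x = A
Term by term:
  u^2·u_yy = 0
  -u^2·u_x = - A^{3} x^{2}
So the left-hand side equals
  - A^{3} x^{2}
This must equal f(x, y) = - x^{2} identically.
Matching coefficients of the independent functions:
  [x^{2}]:  - A^{3} = -1
Solving: A = 1.
Check against the point condition:
  u(1, 0) = 1  ⟹  A = 1  ✓
Hence u(x, y) = x.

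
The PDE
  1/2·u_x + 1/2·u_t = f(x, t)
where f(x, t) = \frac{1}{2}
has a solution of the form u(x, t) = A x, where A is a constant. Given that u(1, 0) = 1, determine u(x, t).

Answer: u(x, t) = x

Derivation:
Substitute the ansatz u = A x into the left-hand side.
Derivatives of the ansatz:
  u_x = A
  u_t = 0
Term by term:
  1/2·u_x = \frac{A}{2}
  1/2·u_t = 0
So the left-hand side equals
  \frac{A}{2}
This must equal f(x, t) = \frac{1}{2} identically.
Matching coefficients of the independent functions:
  [constant term]:  \frac{A}{2} = \frac{1}{2}
Solving: A = 1.
Check against the point condition:
  u(1, 0) = 1  ⟹  A = 1  ✓
Hence u(x, t) = x.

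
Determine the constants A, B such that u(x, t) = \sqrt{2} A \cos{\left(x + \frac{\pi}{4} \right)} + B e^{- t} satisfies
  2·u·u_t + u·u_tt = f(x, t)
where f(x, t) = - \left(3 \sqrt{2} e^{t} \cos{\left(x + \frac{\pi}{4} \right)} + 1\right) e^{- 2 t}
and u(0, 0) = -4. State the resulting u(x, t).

Answer: u(x, t) = - 3 \sqrt{2} \cos{\left(x + \frac{\pi}{4} \right)} - e^{- t}

Derivation:
Substitute the ansatz u = \sqrt{2} A \cos{\left(x + \frac{\pi}{4} \right)} + B e^{- t} into the left-hand side.
Derivatives of the ansatz:
  u_t = - B e^{- t}
  u_tt = B e^{- t}
Term by term:
  2·u·u_t = - 2 \sqrt{2} A B e^{- t} \cos{\left(x + \frac{\pi}{4} \right)} - 2 B^{2} e^{- 2 t}
  u·u_tt = \sqrt{2} A B e^{- t} \cos{\left(x + \frac{\pi}{4} \right)} + B^{2} e^{- 2 t}
So the left-hand side equals
  - \sqrt{2} A B e^{- t} \cos{\left(x + \frac{\pi}{4} \right)} - B^{2} e^{- 2 t}
This must equal f(x, t) identically; expanded, f = - 3 \sqrt{2} e^{- t} \cos{\left(x + \frac{\pi}{4} \right)} - e^{- 2 t}.
Matching coefficients of the independent functions:
  [\sqrt{2} e^{- t} \cos{\left(x + \frac{\pi}{4} \right)}]:  - A B = -3
  [e^{- 2 t}]:  - B^{2} = -1
These equations allow (A, B) = (-3, -1) or (3, 1).
Impose the point condition(s):
  u(0, 0) = -4  ⟹  A + B = -4
Only A = -3, B = -1 satisfies everything.
Hence u(x, t) = - 3 \sqrt{2} \cos{\left(x + \frac{\pi}{4} \right)} - e^{- t}.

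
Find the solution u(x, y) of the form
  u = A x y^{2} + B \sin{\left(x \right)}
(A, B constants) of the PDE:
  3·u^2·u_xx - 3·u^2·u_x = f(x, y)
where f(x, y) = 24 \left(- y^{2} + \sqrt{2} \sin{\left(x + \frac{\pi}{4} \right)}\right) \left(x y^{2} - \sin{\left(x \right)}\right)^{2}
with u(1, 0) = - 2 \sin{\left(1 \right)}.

Substitute the ansatz u = A x y^{2} + B \sin{\left(x \right)} into the left-hand side.
Derivatives of the ansatz:
  u_xx = - B \sin{\left(x \right)}
  u_x = A y^{2} + B \cos{\left(x \right)}
Term by term:
  3·u^2·u_xx = - 3 A^{2} B x^{2} y^{4} \sin{\left(x \right)} - 6 A B^{2} x y^{2} \sin^{2}{\left(x \right)} - 3 B^{3} \sin^{3}{\left(x \right)}
  -3·u^2·u_x = - 3 A^{3} x^{2} y^{6} - 3 A^{2} B x^{2} y^{4} \cos{\left(x \right)} - 6 A^{2} B x y^{4} \sin{\left(x \right)} - 6 A B^{2} x y^{2} \sin{\left(x \right)} \cos{\left(x \right)} - 3 A B^{2} y^{2} \sin^{2}{\left(x \right)} - 3 B^{3} \sin^{2}{\left(x \right)} \cos{\left(x \right)}
So the left-hand side equals
  - 3 A^{3} x^{2} y^{6} - 3 A^{2} B x^{2} y^{4} \sin{\left(x \right)} - 3 A^{2} B x^{2} y^{4} \cos{\left(x \right)} - 6 A^{2} B x y^{4} \sin{\left(x \right)} - 6 A B^{2} x y^{2} \sin^{2}{\left(x \right)} - 6 A B^{2} x y^{2} \sin{\left(x \right)} \cos{\left(x \right)} - 3 A B^{2} y^{2} \sin^{2}{\left(x \right)} - 3 B^{3} \sin^{3}{\left(x \right)} - 3 B^{3} \sin^{2}{\left(x \right)} \cos{\left(x \right)}
This must equal f(x, y) identically; expanded, f = - 24 x^{2} y^{6} + 24 x^{2} y^{4} \sin{\left(x \right)} + 24 x^{2} y^{4} \cos{\left(x \right)} + 48 x y^{4} \sin{\left(x \right)} - 48 x y^{2} \sin^{2}{\left(x \right)} - 48 x y^{2} \sin{\left(x \right)} \cos{\left(x \right)} - 24 y^{2} \sin^{2}{\left(x \right)} + 24 \sin^{3}{\left(x \right)} + 24 \sin^{2}{\left(x \right)} \cos{\left(x \right)}.
Matching coefficients of the independent functions:
  [x^{2} y^{6}]:  - 3 A^{3} = -24
  [y^{2} \sin^{2}{\left(x \right)}]:  - 3 A B^{2} = -24
  [\sin^{2}{\left(x \right)} \cos{\left(x \right)}, \sin^{3}{\left(x \right)}]:  - 3 B^{3} = 24
  [x y^{2} \sin^{2}{\left(x \right)}, x y^{2} \sin{\left(x \right)} \cos{\left(x \right)}]:  - 6 A B^{2} = -48
  [x y^{4} \sin{\left(x \right)}]:  - 6 A^{2} B = 48
  [x^{2} y^{4} \sin{\left(x \right)}, x^{2} y^{4} \cos{\left(x \right)}]:  - 3 A^{2} B = 24
Solving: A = 2, B = -2.
Check against the point condition:
  u(1, 0) = - 2 \sin{\left(1 \right)}  ⟹  B \sin{\left(1 \right)} = - 2 \sin{\left(1 \right)}  ✓
Hence u(x, y) = 2 x y^{2} - 2 \sin{\left(x \right)}.

Answer: u(x, y) = 2 x y^{2} - 2 \sin{\left(x \right)}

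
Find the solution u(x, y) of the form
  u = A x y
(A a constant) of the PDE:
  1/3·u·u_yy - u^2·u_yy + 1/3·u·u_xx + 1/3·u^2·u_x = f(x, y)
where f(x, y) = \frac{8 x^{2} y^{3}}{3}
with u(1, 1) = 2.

Substitute the ansatz u = A x y into the left-hand side.
Derivatives of the ansatz:
  u_yy = 0
  u_xx = 0
  u_x = A y
Term by term:
  1/3·u·u_yy = 0
  -u^2·u_yy = 0
  1/3·u·u_xx = 0
  1/3·u^2·u_x = \frac{A^{3} x^{2} y^{3}}{3}
So the left-hand side equals
  \frac{A^{3} x^{2} y^{3}}{3}
This must equal f(x, y) = \frac{8 x^{2} y^{3}}{3} identically.
Matching coefficients of the independent functions:
  [x^{2} y^{3}]:  \frac{A^{3}}{3} = \frac{8}{3}
Solving: A = 2.
Check against the point condition:
  u(1, 1) = 2  ⟹  A = 2  ✓
Hence u(x, y) = 2 x y.

Answer: u(x, y) = 2 x y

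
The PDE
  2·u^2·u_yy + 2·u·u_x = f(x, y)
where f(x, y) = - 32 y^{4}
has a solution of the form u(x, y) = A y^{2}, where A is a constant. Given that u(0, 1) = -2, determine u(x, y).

Answer: u(x, y) = - 2 y^{2}

Derivation:
Substitute the ansatz u = A y^{2} into the left-hand side.
Derivatives of the ansatz:
  u_yy = 2 A
  u_x = 0
Term by term:
  2·u^2·u_yy = 4 A^{3} y^{4}
  2·u·u_x = 0
So the left-hand side equals
  4 A^{3} y^{4}
This must equal f(x, y) = - 32 y^{4} identically.
Matching coefficients of the independent functions:
  [y^{4}]:  4 A^{3} = -32
Solving: A = -2.
Check against the point condition:
  u(0, 1) = -2  ⟹  A = -2  ✓
Hence u(x, y) = - 2 y^{2}.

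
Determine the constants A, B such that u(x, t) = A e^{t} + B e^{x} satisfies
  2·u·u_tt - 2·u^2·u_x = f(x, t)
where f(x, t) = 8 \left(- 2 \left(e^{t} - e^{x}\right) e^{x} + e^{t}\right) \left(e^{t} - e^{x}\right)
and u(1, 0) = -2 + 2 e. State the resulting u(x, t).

Substitute the ansatz u = A e^{t} + B e^{x} into the left-hand side.
Derivatives of the ansatz:
  u_tt = A e^{t}
  u_x = B e^{x}
Term by term:
  2·u·u_tt = 2 A^{2} e^{2 t} + 2 A B e^{t} e^{x}
  -2·u^2·u_x = - 2 A^{2} B e^{2 t} e^{x} - 4 A B^{2} e^{t} e^{2 x} - 2 B^{3} e^{3 x}
So the left-hand side equals
  - 2 A^{2} B e^{2 t} e^{x} + 2 A^{2} e^{2 t} - 4 A B^{2} e^{t} e^{2 x} + 2 A B e^{t} e^{x} - 2 B^{3} e^{3 x}
This must equal f(x, t) identically; expanded, f = - 16 e^{2 t} e^{x} + 8 e^{2 t} + 32 e^{t} e^{2 x} - 8 e^{t} e^{x} - 16 e^{3 x}.
Matching coefficients of the independent functions:
  [e^{t} e^{x}]:  2 A B = -8
  [e^{t} e^{2 x}]:  - 4 A B^{2} = 32
  [e^{2 t} e^{x}]:  - 2 A^{2} B = -16
  [e^{2 t}]:  2 A^{2} = 8
  [e^{3 x}]:  - 2 B^{3} = -16
Solving: A = -2, B = 2.
Check against the point condition:
  u(1, 0) = -2 + 2 e  ⟹  A + e B = -2 + 2 e  ✓
Hence u(x, t) = - 2 e^{t} + 2 e^{x}.

Answer: u(x, t) = - 2 e^{t} + 2 e^{x}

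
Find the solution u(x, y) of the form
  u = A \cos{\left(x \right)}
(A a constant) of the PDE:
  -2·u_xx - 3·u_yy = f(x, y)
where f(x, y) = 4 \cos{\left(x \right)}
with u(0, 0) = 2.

Answer: u(x, y) = 2 \cos{\left(x \right)}

Derivation:
Substitute the ansatz u = A \cos{\left(x \right)} into the left-hand side.
Derivatives of the ansatz:
  u_xx = - A \cos{\left(x \right)}
  u_yy = 0
Term by term:
  -2·u_xx = 2 A \cos{\left(x \right)}
  -3·u_yy = 0
So the left-hand side equals
  2 A \cos{\left(x \right)}
This must equal f(x, y) = 4 \cos{\left(x \right)} identically.
Matching coefficients of the independent functions:
  [\cos{\left(x \right)}]:  2 A = 4
Solving: A = 2.
Check against the point condition:
  u(0, 0) = 2  ⟹  A = 2  ✓
Hence u(x, y) = 2 \cos{\left(x \right)}.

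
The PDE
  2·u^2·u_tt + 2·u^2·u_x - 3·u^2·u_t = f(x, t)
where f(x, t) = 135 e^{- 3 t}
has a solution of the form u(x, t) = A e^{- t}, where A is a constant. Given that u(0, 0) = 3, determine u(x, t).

Substitute the ansatz u = A e^{- t} into the left-hand side.
Derivatives of the ansatz:
  u_tt = A e^{- t}
  u_x = 0
  u_t = - A e^{- t}
Term by term:
  2·u^2·u_tt = 2 A^{3} e^{- 3 t}
  2·u^2·u_x = 0
  -3·u^2·u_t = 3 A^{3} e^{- 3 t}
So the left-hand side equals
  5 A^{3} e^{- 3 t}
This must equal f(x, t) = 135 e^{- 3 t} identically.
Matching coefficients of the independent functions:
  [e^{- 3 t}]:  5 A^{3} = 135
Solving: A = 3.
Check against the point condition:
  u(0, 0) = 3  ⟹  A = 3  ✓
Hence u(x, t) = 3 e^{- t}.

Answer: u(x, t) = 3 e^{- t}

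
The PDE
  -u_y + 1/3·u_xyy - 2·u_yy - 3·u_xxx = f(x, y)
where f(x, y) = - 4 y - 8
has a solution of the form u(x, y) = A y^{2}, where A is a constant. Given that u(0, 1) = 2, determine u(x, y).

Answer: u(x, y) = 2 y^{2}

Derivation:
Substitute the ansatz u = A y^{2} into the left-hand side.
Derivatives of the ansatz:
  u_y = 2 A y
  u_xyy = 0
  u_yy = 2 A
  u_xxx = 0
Term by term:
  -u_y = - 2 A y
  1/3·u_xyy = 0
  -2·u_yy = - 4 A
  -3·u_xxx = 0
So the left-hand side equals
  - 2 A y - 4 A
This must equal f(x, y) = - 4 y - 8 identically.
Matching coefficients of the independent functions:
  [constant term]:  - 4 A = -8
  [y]:  - 2 A = -4
Solving: A = 2.
Check against the point condition:
  u(0, 1) = 2  ⟹  A = 2  ✓
Hence u(x, y) = 2 y^{2}.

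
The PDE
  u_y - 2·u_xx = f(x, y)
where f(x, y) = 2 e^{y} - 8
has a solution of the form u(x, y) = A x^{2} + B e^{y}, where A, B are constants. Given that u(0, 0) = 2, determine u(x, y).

Substitute the ansatz u = A x^{2} + B e^{y} into the left-hand side.
Derivatives of the ansatz:
  u_y = B e^{y}
  u_xx = 2 A
Term by term:
  u_y = B e^{y}
  -2·u_xx = - 4 A
So the left-hand side equals
  - 4 A + B e^{y}
This must equal f(x, y) = 2 e^{y} - 8 identically.
Matching coefficients of the independent functions:
  [constant term]:  - 4 A = -8
  [e^{y}]:  B = 2
Solving: A = 2, B = 2.
Check against the point condition:
  u(0, 0) = 2  ⟹  B = 2  ✓
Hence u(x, y) = 2 x^{2} + 2 e^{y}.

Answer: u(x, y) = 2 x^{2} + 2 e^{y}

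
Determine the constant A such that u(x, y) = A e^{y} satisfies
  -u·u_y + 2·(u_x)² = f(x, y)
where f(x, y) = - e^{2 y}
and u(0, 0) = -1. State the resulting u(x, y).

Substitute the ansatz u = A e^{y} into the left-hand side.
Derivatives of the ansatz:
  u_y = A e^{y}
  u_x = 0
Term by term:
  -u·u_y = - A^{2} e^{2 y}
  2·(u_x)² = 0
So the left-hand side equals
  - A^{2} e^{2 y}
This must equal f(x, y) = - e^{2 y} identically.
Matching coefficients of the independent functions:
  [e^{2 y}]:  - A^{2} = -1
These equations allow (A) = (-1) or (1).
Impose the point condition(s):
  u(0, 0) = -1  ⟹  A = -1
Only A = -1 satisfies everything.
Hence u(x, y) = - e^{y}.

Answer: u(x, y) = - e^{y}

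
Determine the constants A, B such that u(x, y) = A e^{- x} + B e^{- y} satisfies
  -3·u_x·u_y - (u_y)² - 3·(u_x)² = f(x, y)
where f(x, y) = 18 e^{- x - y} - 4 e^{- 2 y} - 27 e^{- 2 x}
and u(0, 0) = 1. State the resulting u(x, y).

Substitute the ansatz u = A e^{- x} + B e^{- y} into the left-hand side.
Derivatives of the ansatz:
  u_x = - A e^{- x}
  u_y = - B e^{- y}
Term by term:
  -3·u_x·u_y = - 3 A B e^{- x} e^{- y}
  -(u_y)² = - B^{2} e^{- 2 y}
  -3·(u_x)² = - 3 A^{2} e^{- 2 x}
So the left-hand side equals
  - 3 A^{2} e^{- 2 x} - 3 A B e^{- x} e^{- y} - B^{2} e^{- 2 y}
This must equal f(x, y) identically; expanded, f = - 4 e^{- 2 y} + 18 e^{- x} e^{- y} - 27 e^{- 2 x}.
Matching coefficients of the independent functions:
  [e^{- x} e^{- y}]:  - 3 A B = 18
  [e^{- 2 x}]:  - 3 A^{2} = -27
  [e^{- 2 y}]:  - B^{2} = -4
These equations allow (A, B) = (-3, 2) or (3, -2).
Impose the point condition(s):
  u(0, 0) = 1  ⟹  A + B = 1
Only A = 3, B = -2 satisfies everything.
Hence u(x, y) = - 2 e^{- y} + 3 e^{- x}.

Answer: u(x, y) = - 2 e^{- y} + 3 e^{- x}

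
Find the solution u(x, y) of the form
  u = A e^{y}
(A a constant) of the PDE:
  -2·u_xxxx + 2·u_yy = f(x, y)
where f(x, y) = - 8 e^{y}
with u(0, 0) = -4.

Answer: u(x, y) = - 4 e^{y}

Derivation:
Substitute the ansatz u = A e^{y} into the left-hand side.
Derivatives of the ansatz:
  u_xxxx = 0
  u_yy = A e^{y}
Term by term:
  -2·u_xxxx = 0
  2·u_yy = 2 A e^{y}
So the left-hand side equals
  2 A e^{y}
This must equal f(x, y) = - 8 e^{y} identically.
Matching coefficients of the independent functions:
  [e^{y}]:  2 A = -8
Solving: A = -4.
Check against the point condition:
  u(0, 0) = -4  ⟹  A = -4  ✓
Hence u(x, y) = - 4 e^{y}.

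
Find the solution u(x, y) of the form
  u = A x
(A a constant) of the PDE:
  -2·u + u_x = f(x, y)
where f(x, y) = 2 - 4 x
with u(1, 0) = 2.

Answer: u(x, y) = 2 x

Derivation:
Substitute the ansatz u = A x into the left-hand side.
Derivatives of the ansatz:
  u_x = A
Term by term:
  -2·u = - 2 A x
  u_x = A
So the left-hand side equals
  - 2 A x + A
This must equal f(x, y) = 2 - 4 x identically.
Matching coefficients of the independent functions:
  [constant term]:  A = 2
  [x]:  - 2 A = -4
Solving: A = 2.
Check against the point condition:
  u(1, 0) = 2  ⟹  A = 2  ✓
Hence u(x, y) = 2 x.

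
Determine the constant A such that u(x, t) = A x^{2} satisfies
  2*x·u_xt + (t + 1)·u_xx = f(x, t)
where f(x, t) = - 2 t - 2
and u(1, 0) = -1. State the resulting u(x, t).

Substitute the ansatz u = A x^{2} into the left-hand side.
Derivatives of the ansatz:
  u_xt = 0
  u_xx = 2 A
Term by term:
  2*x·u_xt = 0
  (t + 1)·u_xx = 2 A t + 2 A
So the left-hand side equals
  2 A t + 2 A
This must equal f(x, t) = - 2 t - 2 identically.
Matching coefficients of the independent functions:
  [constant term, t]:  2 A = -2
Solving: A = -1.
Check against the point condition:
  u(1, 0) = -1  ⟹  A = -1  ✓
Hence u(x, t) = - x^{2}.

Answer: u(x, t) = - x^{2}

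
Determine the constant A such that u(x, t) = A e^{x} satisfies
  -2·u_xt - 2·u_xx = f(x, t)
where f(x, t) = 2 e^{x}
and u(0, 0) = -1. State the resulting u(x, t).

Substitute the ansatz u = A e^{x} into the left-hand side.
Derivatives of the ansatz:
  u_xt = 0
  u_xx = A e^{x}
Term by term:
  -2·u_xt = 0
  -2·u_xx = - 2 A e^{x}
So the left-hand side equals
  - 2 A e^{x}
This must equal f(x, t) = 2 e^{x} identically.
Matching coefficients of the independent functions:
  [e^{x}]:  - 2 A = 2
Solving: A = -1.
Check against the point condition:
  u(0, 0) = -1  ⟹  A = -1  ✓
Hence u(x, t) = - e^{x}.

Answer: u(x, t) = - e^{x}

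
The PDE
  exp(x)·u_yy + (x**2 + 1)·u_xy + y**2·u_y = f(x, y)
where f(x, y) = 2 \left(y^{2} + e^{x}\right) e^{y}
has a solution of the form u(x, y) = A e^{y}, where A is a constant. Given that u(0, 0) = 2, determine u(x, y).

Substitute the ansatz u = A e^{y} into the left-hand side.
Derivatives of the ansatz:
  u_yy = A e^{y}
  u_xy = 0
  u_y = A e^{y}
Term by term:
  exp(x)·u_yy = A e^{x} e^{y}
  (x**2 + 1)·u_xy = 0
  y**2·u_y = A y^{2} e^{y}
So the left-hand side equals
  A y^{2} e^{y} + A e^{x} e^{y}
This must equal f(x, y) identically; expanded, f = 2 y^{2} e^{y} + 2 e^{x} e^{y}.
Matching coefficients of the independent functions:
  [y^{2} e^{y}, e^{x} e^{y}]:  A = 2
Solving: A = 2.
Check against the point condition:
  u(0, 0) = 2  ⟹  A = 2  ✓
Hence u(x, y) = 2 e^{y}.

Answer: u(x, y) = 2 e^{y}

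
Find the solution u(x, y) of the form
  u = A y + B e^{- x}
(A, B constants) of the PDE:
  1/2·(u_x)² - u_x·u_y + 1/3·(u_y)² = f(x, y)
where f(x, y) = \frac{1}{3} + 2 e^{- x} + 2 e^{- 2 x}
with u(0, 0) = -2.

Substitute the ansatz u = A y + B e^{- x} into the left-hand side.
Derivatives of the ansatz:
  u_x = - B e^{- x}
  u_y = A
Term by term:
  1/2·(u_x)² = \frac{B^{2} e^{- 2 x}}{2}
  -u_x·u_y = A B e^{- x}
  1/3·(u_y)² = \frac{A^{2}}{3}
So the left-hand side equals
  \frac{A^{2}}{3} + A B e^{- x} + \frac{B^{2} e^{- 2 x}}{2}
This must equal f(x, y) = \frac{1}{3} + 2 e^{- x} + 2 e^{- 2 x} identically.
Matching coefficients of the independent functions:
  [constant term]:  \frac{A^{2}}{3} = \frac{1}{3}
  [e^{- 2 x}]:  \frac{B^{2}}{2} = 2
  [e^{- x}]:  A B = 2
These equations allow (A, B) = (-1, -2) or (1, 2).
Impose the point condition(s):
  u(0, 0) = -2  ⟹  B = -2
Only A = -1, B = -2 satisfies everything.
Hence u(x, y) = - y - 2 e^{- x}.

Answer: u(x, y) = - y - 2 e^{- x}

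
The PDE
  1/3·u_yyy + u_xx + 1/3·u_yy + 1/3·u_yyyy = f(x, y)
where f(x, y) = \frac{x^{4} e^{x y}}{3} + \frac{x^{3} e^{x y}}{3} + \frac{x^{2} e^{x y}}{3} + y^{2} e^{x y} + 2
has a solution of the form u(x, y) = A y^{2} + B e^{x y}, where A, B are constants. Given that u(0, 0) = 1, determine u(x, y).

Substitute the ansatz u = A y^{2} + B e^{x y} into the left-hand side.
Derivatives of the ansatz:
  u_yyy = B x^{3} e^{x y}
  u_xx = B y^{2} e^{x y}
  u_yy = 2 A + B x^{2} e^{x y}
  u_yyyy = B x^{4} e^{x y}
Term by term:
  1/3·u_yyy = \frac{B x^{3} e^{x y}}{3}
  u_xx = B y^{2} e^{x y}
  1/3·u_yy = \frac{2 A}{3} + \frac{B x^{2} e^{x y}}{3}
  1/3·u_yyyy = \frac{B x^{4} e^{x y}}{3}
So the left-hand side equals
  \frac{2 A}{3} + \frac{B x^{4} e^{x y}}{3} + \frac{B x^{3} e^{x y}}{3} + \frac{B x^{2} e^{x y}}{3} + B y^{2} e^{x y}
This must equal f(x, y) = \frac{x^{4} e^{x y}}{3} + \frac{x^{3} e^{x y}}{3} + \frac{x^{2} e^{x y}}{3} + y^{2} e^{x y} + 2 identically.
Matching coefficients of the independent functions:
  [constant term]:  \frac{2 A}{3} = 2
  [x^{2} e^{x y}, x^{3} e^{x y}, x^{4} e^{x y}]:  \frac{B}{3} = \frac{1}{3}
  [y^{2} e^{x y}]:  B = 1
Solving: A = 3, B = 1.
Check against the point condition:
  u(0, 0) = 1  ⟹  B = 1  ✓
Hence u(x, y) = 3 y^{2} + e^{x y}.

Answer: u(x, y) = 3 y^{2} + e^{x y}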